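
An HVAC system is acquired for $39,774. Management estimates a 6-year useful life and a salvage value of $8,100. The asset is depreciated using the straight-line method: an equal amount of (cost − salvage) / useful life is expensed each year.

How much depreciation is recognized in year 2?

Depreciable base = $39,774 − $8,100 = $31,674.
Annual expense = $31,674 / 6 = $5,279.

$5,279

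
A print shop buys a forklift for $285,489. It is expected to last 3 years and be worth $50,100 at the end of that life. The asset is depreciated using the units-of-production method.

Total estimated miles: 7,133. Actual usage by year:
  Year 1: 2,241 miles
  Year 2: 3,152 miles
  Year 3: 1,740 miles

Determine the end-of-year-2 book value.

Depreciable base = $285,489 − $50,100 = $235,389.
Rate = $235,389 / 7,133 miles = $33 per mile.
Year 1: 2,241 × $33 = $73,953. Book value $211,536.
Year 2: 3,152 × $33 = $104,016. Book value $107,520.

$107,520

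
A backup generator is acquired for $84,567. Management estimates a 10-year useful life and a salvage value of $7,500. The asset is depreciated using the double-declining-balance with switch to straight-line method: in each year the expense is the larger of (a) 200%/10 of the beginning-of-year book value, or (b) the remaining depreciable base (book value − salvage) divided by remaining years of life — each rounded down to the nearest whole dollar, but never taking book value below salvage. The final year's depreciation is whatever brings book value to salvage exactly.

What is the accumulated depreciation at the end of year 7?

$66,831

Depreciable base = $84,567 − $7,500 = $77,067.
Year 1: DB = ⌊$84,567 × 200%/10⌋ = $16,913; SL = ⌊$77,067/10⌋ = $7,706 → take DB $16,913. Book value $67,654.
Year 2: DB = ⌊$67,654 × 200%/10⌋ = $13,530; SL = ⌊$60,154/9⌋ = $6,683 → take DB $13,530. Book value $54,124.
Year 3: DB = ⌊$54,124 × 200%/10⌋ = $10,824; SL = ⌊$46,624/8⌋ = $5,828 → take DB $10,824. Book value $43,300.
Year 4: DB = ⌊$43,300 × 200%/10⌋ = $8,660; SL = ⌊$35,800/7⌋ = $5,114 → take DB $8,660. Book value $34,640.
Year 5: DB = ⌊$34,640 × 200%/10⌋ = $6,928; SL = ⌊$27,140/6⌋ = $4,523 → take DB $6,928. Book value $27,712.
Year 6: DB = ⌊$27,712 × 200%/10⌋ = $5,542; SL = ⌊$20,212/5⌋ = $4,042 → take DB $5,542. Book value $22,170.
Year 7: DB = ⌊$22,170 × 200%/10⌋ = $4,434; SL = ⌊$14,670/4⌋ = $3,667 → take DB $4,434. Book value $17,736.
Accumulated through year 7 = $84,567 − $17,736 = $66,831.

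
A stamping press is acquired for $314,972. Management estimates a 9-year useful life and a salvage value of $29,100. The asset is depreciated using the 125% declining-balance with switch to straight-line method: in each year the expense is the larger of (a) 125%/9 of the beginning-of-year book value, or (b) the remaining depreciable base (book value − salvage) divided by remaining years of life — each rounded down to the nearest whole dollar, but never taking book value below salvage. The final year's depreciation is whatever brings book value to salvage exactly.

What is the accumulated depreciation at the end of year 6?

Depreciable base = $314,972 − $29,100 = $285,872.
Year 1: DB = ⌊$314,972 × 125%/9⌋ = $43,746; SL = ⌊$285,872/9⌋ = $31,763 → take DB $43,746. Book value $271,226.
Year 2: DB = ⌊$271,226 × 125%/9⌋ = $37,670; SL = ⌊$242,126/8⌋ = $30,265 → take DB $37,670. Book value $233,556.
Year 3: DB = ⌊$233,556 × 125%/9⌋ = $32,438; SL = ⌊$204,456/7⌋ = $29,208 → take DB $32,438. Book value $201,118.
Year 4: DB = ⌊$201,118 × 125%/9⌋ = $27,933; SL = ⌊$172,018/6⌋ = $28,669 → take SL $28,669. Book value $172,449.
Year 5: DB = ⌊$172,449 × 125%/9⌋ = $23,951; SL = ⌊$143,349/5⌋ = $28,669 → take SL $28,669. Book value $143,780.
Year 6: DB = ⌊$143,780 × 125%/9⌋ = $19,969; SL = ⌊$114,680/4⌋ = $28,670 → take SL $28,670. Book value $115,110.
Accumulated through year 6 = $314,972 − $115,110 = $199,862.

$199,862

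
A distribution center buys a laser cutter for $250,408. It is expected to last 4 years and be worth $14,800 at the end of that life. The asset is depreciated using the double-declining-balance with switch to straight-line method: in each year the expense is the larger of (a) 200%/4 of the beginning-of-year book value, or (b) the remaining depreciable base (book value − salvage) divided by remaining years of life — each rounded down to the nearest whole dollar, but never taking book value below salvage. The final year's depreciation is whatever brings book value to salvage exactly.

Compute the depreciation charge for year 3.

Depreciable base = $250,408 − $14,800 = $235,608.
Year 1: DB = ⌊$250,408 × 200%/4⌋ = $125,204; SL = ⌊$235,608/4⌋ = $58,902 → take DB $125,204. Book value $125,204.
Year 2: DB = ⌊$125,204 × 200%/4⌋ = $62,602; SL = ⌊$110,404/3⌋ = $36,801 → take DB $62,602. Book value $62,602.
Year 3: DB = ⌊$62,602 × 200%/4⌋ = $31,301; SL = ⌊$47,802/2⌋ = $23,901 → take DB $31,301. Book value $31,301.

$31,301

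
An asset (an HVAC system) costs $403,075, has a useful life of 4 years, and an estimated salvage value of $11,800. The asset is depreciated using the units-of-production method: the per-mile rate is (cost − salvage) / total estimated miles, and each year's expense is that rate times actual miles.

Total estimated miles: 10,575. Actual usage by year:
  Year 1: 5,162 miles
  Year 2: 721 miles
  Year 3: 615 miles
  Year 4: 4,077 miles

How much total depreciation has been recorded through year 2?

$217,671

Depreciable base = $403,075 − $11,800 = $391,275.
Rate = $391,275 / 10,575 miles = $37 per mile.
Year 1: 5,162 × $37 = $190,994. Book value $212,081.
Year 2: 721 × $37 = $26,677. Book value $185,404.
Accumulated through year 2 = $403,075 − $185,404 = $217,671.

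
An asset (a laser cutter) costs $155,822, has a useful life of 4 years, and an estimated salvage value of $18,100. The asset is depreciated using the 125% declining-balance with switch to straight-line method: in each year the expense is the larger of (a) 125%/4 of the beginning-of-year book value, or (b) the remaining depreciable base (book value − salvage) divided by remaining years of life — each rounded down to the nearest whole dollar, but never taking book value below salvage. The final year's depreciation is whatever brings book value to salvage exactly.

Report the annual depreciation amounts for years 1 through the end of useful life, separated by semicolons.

$48,694; $33,477; $27,775; $27,776

Depreciable base = $155,822 − $18,100 = $137,722.
Year 1: DB = ⌊$155,822 × 125%/4⌋ = $48,694; SL = ⌊$137,722/4⌋ = $34,430 → take DB $48,694. Book value $107,128.
Year 2: DB = ⌊$107,128 × 125%/4⌋ = $33,477; SL = ⌊$89,028/3⌋ = $29,676 → take DB $33,477. Book value $73,651.
Year 3: DB = ⌊$73,651 × 125%/4⌋ = $23,015; SL = ⌊$55,551/2⌋ = $27,775 → take SL $27,775. Book value $45,876.
Year 4 (final): $45,876 − $18,100 = $27,776. Book value $18,100.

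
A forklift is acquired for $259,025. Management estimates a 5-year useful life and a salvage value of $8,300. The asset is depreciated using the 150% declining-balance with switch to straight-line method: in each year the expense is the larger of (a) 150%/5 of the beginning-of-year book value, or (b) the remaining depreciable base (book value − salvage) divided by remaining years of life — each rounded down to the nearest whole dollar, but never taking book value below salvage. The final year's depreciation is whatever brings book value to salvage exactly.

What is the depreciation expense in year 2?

$54,395

Depreciable base = $259,025 − $8,300 = $250,725.
Year 1: DB = ⌊$259,025 × 150%/5⌋ = $77,707; SL = ⌊$250,725/5⌋ = $50,145 → take DB $77,707. Book value $181,318.
Year 2: DB = ⌊$181,318 × 150%/5⌋ = $54,395; SL = ⌊$173,018/4⌋ = $43,254 → take DB $54,395. Book value $126,923.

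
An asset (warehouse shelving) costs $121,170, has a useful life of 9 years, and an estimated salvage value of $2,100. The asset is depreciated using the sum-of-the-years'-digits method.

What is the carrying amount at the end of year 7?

$10,038

Depreciable base = $121,170 − $2,100 = $119,070.
Sum of the years' digits = 9+8+7+6+5+4+3+2+1 = 45.
Year 1: $119,070 × 9/45 = $23,814. Book value $97,356.
Year 2: $119,070 × 8/45 = $21,168. Book value $76,188.
Year 3: $119,070 × 7/45 = $18,522. Book value $57,666.
Year 4: $119,070 × 6/45 = $15,876. Book value $41,790.
Year 5: $119,070 × 5/45 = $13,230. Book value $28,560.
Year 6: $119,070 × 4/45 = $10,584. Book value $17,976.
Year 7: $119,070 × 3/45 = $7,938. Book value $10,038.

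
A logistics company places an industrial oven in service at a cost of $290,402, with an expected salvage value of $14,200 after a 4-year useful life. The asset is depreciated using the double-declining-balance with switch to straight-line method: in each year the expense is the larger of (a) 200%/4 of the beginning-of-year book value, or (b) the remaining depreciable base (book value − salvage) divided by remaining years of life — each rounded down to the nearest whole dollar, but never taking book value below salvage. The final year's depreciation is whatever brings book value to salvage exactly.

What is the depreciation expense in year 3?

$36,300

Depreciable base = $290,402 − $14,200 = $276,202.
Year 1: DB = ⌊$290,402 × 200%/4⌋ = $145,201; SL = ⌊$276,202/4⌋ = $69,050 → take DB $145,201. Book value $145,201.
Year 2: DB = ⌊$145,201 × 200%/4⌋ = $72,600; SL = ⌊$131,001/3⌋ = $43,667 → take DB $72,600. Book value $72,601.
Year 3: DB = ⌊$72,601 × 200%/4⌋ = $36,300; SL = ⌊$58,401/2⌋ = $29,200 → take DB $36,300. Book value $36,301.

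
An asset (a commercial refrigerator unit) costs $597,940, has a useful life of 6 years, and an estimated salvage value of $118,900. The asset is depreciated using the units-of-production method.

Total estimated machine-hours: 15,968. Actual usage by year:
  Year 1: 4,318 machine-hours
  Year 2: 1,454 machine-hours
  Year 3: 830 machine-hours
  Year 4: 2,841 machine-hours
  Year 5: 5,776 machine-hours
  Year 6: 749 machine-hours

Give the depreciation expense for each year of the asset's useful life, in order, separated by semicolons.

Depreciable base = $597,940 − $118,900 = $479,040.
Rate = $479,040 / 15,968 machine-hours = $30 per machine-hour.
Year 1: 4,318 × $30 = $129,540. Book value $468,400.
Year 2: 1,454 × $30 = $43,620. Book value $424,780.
Year 3: 830 × $30 = $24,900. Book value $399,880.
Year 4: 2,841 × $30 = $85,230. Book value $314,650.
Year 5: 5,776 × $30 = $173,280. Book value $141,370.
Year 6: 749 × $30 = $22,470. Book value $118,900.

$129,540; $43,620; $24,900; $85,230; $173,280; $22,470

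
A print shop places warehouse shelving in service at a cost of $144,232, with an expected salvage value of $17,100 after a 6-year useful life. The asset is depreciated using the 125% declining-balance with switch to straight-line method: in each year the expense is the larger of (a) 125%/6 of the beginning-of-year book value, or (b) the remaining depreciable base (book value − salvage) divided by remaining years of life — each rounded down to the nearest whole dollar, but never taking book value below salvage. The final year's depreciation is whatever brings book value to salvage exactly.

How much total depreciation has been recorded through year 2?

$53,836

Depreciable base = $144,232 − $17,100 = $127,132.
Year 1: DB = ⌊$144,232 × 125%/6⌋ = $30,048; SL = ⌊$127,132/6⌋ = $21,188 → take DB $30,048. Book value $114,184.
Year 2: DB = ⌊$114,184 × 125%/6⌋ = $23,788; SL = ⌊$97,084/5⌋ = $19,416 → take DB $23,788. Book value $90,396.
Accumulated through year 2 = $144,232 − $90,396 = $53,836.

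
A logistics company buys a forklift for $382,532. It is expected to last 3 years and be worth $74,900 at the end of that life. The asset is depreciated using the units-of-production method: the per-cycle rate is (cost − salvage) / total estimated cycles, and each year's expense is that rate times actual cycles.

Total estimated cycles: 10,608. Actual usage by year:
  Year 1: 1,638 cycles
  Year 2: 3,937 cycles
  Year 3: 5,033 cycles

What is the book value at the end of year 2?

Depreciable base = $382,532 − $74,900 = $307,632.
Rate = $307,632 / 10,608 cycles = $29 per cycle.
Year 1: 1,638 × $29 = $47,502. Book value $335,030.
Year 2: 3,937 × $29 = $114,173. Book value $220,857.

$220,857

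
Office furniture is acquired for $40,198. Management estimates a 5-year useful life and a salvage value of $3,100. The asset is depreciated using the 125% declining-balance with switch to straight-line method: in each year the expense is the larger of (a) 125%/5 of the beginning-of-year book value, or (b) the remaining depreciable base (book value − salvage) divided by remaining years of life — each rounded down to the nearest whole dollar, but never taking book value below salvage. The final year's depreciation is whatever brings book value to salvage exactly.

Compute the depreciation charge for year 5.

Depreciable base = $40,198 − $3,100 = $37,098.
Year 1: DB = ⌊$40,198 × 125%/5⌋ = $10,049; SL = ⌊$37,098/5⌋ = $7,419 → take DB $10,049. Book value $30,149.
Year 2: DB = ⌊$30,149 × 125%/5⌋ = $7,537; SL = ⌊$27,049/4⌋ = $6,762 → take DB $7,537. Book value $22,612.
Year 3: DB = ⌊$22,612 × 125%/5⌋ = $5,653; SL = ⌊$19,512/3⌋ = $6,504 → take SL $6,504. Book value $16,108.
Year 4: DB = ⌊$16,108 × 125%/5⌋ = $4,027; SL = ⌊$13,008/2⌋ = $6,504 → take SL $6,504. Book value $9,604.
Year 5 (final): $9,604 − $3,100 = $6,504. Book value $3,100.

$6,504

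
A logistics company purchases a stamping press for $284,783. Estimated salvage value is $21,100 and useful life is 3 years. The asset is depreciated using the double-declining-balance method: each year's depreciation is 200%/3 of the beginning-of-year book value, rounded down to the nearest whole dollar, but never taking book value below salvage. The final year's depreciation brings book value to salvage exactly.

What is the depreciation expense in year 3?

$10,543

Depreciable base = $284,783 − $21,100 = $263,683.
Year 1: ⌊$284,783 × 200%/3⌋ = $189,855. Book value $94,928.
Year 2: ⌊$94,928 × 200%/3⌋ = $63,285. Book value $31,643.
Year 3 (final): $31,643 − $21,100 = $10,543. Book value $21,100.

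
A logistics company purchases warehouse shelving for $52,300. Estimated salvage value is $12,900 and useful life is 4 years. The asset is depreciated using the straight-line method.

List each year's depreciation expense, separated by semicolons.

$9,850; $9,850; $9,850; $9,850

Depreciable base = $52,300 − $12,900 = $39,400.
Annual expense = $39,400 / 4 = $9,850.
End of year 1: book value $42,450.
End of year 2: book value $32,600.
End of year 3: book value $22,750.
End of year 4: book value $12,900.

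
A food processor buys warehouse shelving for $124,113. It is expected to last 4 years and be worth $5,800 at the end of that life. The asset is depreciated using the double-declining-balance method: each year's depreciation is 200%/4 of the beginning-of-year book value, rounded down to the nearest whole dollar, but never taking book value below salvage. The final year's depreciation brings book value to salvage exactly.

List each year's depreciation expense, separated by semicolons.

$62,056; $31,028; $15,514; $9,715

Depreciable base = $124,113 − $5,800 = $118,313.
Year 1: ⌊$124,113 × 200%/4⌋ = $62,056. Book value $62,057.
Year 2: ⌊$62,057 × 200%/4⌋ = $31,028. Book value $31,029.
Year 3: ⌊$31,029 × 200%/4⌋ = $15,514. Book value $15,515.
Year 4 (final): $15,515 − $5,800 = $9,715. Book value $5,800.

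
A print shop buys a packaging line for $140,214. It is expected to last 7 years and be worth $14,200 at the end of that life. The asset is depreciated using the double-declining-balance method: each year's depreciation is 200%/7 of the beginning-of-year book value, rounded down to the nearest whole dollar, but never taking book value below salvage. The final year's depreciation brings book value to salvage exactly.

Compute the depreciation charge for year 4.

$14,599

Depreciable base = $140,214 − $14,200 = $126,014.
Year 1: ⌊$140,214 × 200%/7⌋ = $40,061. Book value $100,153.
Year 2: ⌊$100,153 × 200%/7⌋ = $28,615. Book value $71,538.
Year 3: ⌊$71,538 × 200%/7⌋ = $20,439. Book value $51,099.
Year 4: ⌊$51,099 × 200%/7⌋ = $14,599. Book value $36,500.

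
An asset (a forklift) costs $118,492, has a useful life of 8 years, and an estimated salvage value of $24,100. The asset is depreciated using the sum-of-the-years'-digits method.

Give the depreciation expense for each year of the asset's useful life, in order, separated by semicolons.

Depreciable base = $118,492 − $24,100 = $94,392.
Sum of the years' digits = 8+7+6+5+4+3+2+1 = 36.
Year 1: $94,392 × 8/36 = $20,976. Book value $97,516.
Year 2: $94,392 × 7/36 = $18,354. Book value $79,162.
Year 3: $94,392 × 6/36 = $15,732. Book value $63,430.
Year 4: $94,392 × 5/36 = $13,110. Book value $50,320.
Year 5: $94,392 × 4/36 = $10,488. Book value $39,832.
Year 6: $94,392 × 3/36 = $7,866. Book value $31,966.
Year 7: $94,392 × 2/36 = $5,244. Book value $26,722.
Year 8: $94,392 × 1/36 = $2,622. Book value $24,100.

$20,976; $18,354; $15,732; $13,110; $10,488; $7,866; $5,244; $2,622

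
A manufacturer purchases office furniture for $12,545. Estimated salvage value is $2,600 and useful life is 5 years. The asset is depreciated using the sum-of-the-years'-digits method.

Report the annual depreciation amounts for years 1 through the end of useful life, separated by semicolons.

$3,315; $2,652; $1,989; $1,326; $663

Depreciable base = $12,545 − $2,600 = $9,945.
Sum of the years' digits = 5+4+3+2+1 = 15.
Year 1: $9,945 × 5/15 = $3,315. Book value $9,230.
Year 2: $9,945 × 4/15 = $2,652. Book value $6,578.
Year 3: $9,945 × 3/15 = $1,989. Book value $4,589.
Year 4: $9,945 × 2/15 = $1,326. Book value $3,263.
Year 5: $9,945 × 1/15 = $663. Book value $2,600.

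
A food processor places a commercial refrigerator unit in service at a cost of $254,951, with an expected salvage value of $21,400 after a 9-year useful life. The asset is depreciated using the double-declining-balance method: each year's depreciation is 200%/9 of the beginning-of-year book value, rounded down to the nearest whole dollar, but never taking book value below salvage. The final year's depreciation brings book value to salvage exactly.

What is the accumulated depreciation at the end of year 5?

Depreciable base = $254,951 − $21,400 = $233,551.
Year 1: ⌊$254,951 × 200%/9⌋ = $56,655. Book value $198,296.
Year 2: ⌊$198,296 × 200%/9⌋ = $44,065. Book value $154,231.
Year 3: ⌊$154,231 × 200%/9⌋ = $34,273. Book value $119,958.
Year 4: ⌊$119,958 × 200%/9⌋ = $26,657. Book value $93,301.
Year 5: ⌊$93,301 × 200%/9⌋ = $20,733. Book value $72,568.
Accumulated through year 5 = $254,951 − $72,568 = $182,383.

$182,383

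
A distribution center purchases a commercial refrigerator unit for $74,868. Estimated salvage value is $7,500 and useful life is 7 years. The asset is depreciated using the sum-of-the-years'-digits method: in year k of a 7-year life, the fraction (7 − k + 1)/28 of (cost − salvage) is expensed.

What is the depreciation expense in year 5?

$7,218

Depreciable base = $74,868 − $7,500 = $67,368.
Sum of the years' digits = 7+6+5+4+3+2+1 = 28.
Year 1: $67,368 × 7/28 = $16,842. Book value $58,026.
Year 2: $67,368 × 6/28 = $14,436. Book value $43,590.
Year 3: $67,368 × 5/28 = $12,030. Book value $31,560.
Year 4: $67,368 × 4/28 = $9,624. Book value $21,936.
Year 5: $67,368 × 3/28 = $7,218. Book value $14,718.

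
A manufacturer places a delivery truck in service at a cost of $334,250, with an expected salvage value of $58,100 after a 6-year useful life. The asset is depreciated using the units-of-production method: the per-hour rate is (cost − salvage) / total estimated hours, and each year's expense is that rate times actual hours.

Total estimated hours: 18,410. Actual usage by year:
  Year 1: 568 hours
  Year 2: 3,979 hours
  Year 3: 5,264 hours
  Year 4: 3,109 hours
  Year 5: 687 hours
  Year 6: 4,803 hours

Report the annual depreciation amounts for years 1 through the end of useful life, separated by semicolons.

Depreciable base = $334,250 − $58,100 = $276,150.
Rate = $276,150 / 18,410 hours = $15 per hour.
Year 1: 568 × $15 = $8,520. Book value $325,730.
Year 2: 3,979 × $15 = $59,685. Book value $266,045.
Year 3: 5,264 × $15 = $78,960. Book value $187,085.
Year 4: 3,109 × $15 = $46,635. Book value $140,450.
Year 5: 687 × $15 = $10,305. Book value $130,145.
Year 6: 4,803 × $15 = $72,045. Book value $58,100.

$8,520; $59,685; $78,960; $46,635; $10,305; $72,045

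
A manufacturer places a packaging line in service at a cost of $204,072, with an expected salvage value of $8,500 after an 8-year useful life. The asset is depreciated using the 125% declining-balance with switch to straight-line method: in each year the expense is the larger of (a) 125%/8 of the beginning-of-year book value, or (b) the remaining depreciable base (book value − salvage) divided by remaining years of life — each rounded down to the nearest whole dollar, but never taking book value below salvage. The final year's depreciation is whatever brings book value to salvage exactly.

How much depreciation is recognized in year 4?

Depreciable base = $204,072 − $8,500 = $195,572.
Year 1: DB = ⌊$204,072 × 125%/8⌋ = $31,886; SL = ⌊$195,572/8⌋ = $24,446 → take DB $31,886. Book value $172,186.
Year 2: DB = ⌊$172,186 × 125%/8⌋ = $26,904; SL = ⌊$163,686/7⌋ = $23,383 → take DB $26,904. Book value $145,282.
Year 3: DB = ⌊$145,282 × 125%/8⌋ = $22,700; SL = ⌊$136,782/6⌋ = $22,797 → take SL $22,797. Book value $122,485.
Year 4: DB = ⌊$122,485 × 125%/8⌋ = $19,138; SL = ⌊$113,985/5⌋ = $22,797 → take SL $22,797. Book value $99,688.

$22,797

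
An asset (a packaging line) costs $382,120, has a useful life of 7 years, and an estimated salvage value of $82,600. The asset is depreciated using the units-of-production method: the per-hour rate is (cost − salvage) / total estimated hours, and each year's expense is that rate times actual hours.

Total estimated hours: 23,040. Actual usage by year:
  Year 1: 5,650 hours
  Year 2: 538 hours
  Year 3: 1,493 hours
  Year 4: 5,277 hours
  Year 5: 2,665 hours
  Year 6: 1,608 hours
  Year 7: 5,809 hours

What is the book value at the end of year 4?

$213,666

Depreciable base = $382,120 − $82,600 = $299,520.
Rate = $299,520 / 23,040 hours = $13 per hour.
Year 1: 5,650 × $13 = $73,450. Book value $308,670.
Year 2: 538 × $13 = $6,994. Book value $301,676.
Year 3: 1,493 × $13 = $19,409. Book value $282,267.
Year 4: 5,277 × $13 = $68,601. Book value $213,666.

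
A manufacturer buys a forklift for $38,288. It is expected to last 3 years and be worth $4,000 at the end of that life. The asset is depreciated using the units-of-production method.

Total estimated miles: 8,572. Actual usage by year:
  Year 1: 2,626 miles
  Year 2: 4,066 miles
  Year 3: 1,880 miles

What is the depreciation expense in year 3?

$7,520

Depreciable base = $38,288 − $4,000 = $34,288.
Rate = $34,288 / 8,572 miles = $4 per mile.
Year 1: 2,626 × $4 = $10,504. Book value $27,784.
Year 2: 4,066 × $4 = $16,264. Book value $11,520.
Year 3: 1,880 × $4 = $7,520. Book value $4,000.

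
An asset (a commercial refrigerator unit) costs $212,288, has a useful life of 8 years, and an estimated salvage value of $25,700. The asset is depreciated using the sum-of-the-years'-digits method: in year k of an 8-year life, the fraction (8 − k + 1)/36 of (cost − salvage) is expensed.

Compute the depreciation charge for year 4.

$25,915

Depreciable base = $212,288 − $25,700 = $186,588.
Sum of the years' digits = 8+7+6+5+4+3+2+1 = 36.
Year 1: $186,588 × 8/36 = $41,464. Book value $170,824.
Year 2: $186,588 × 7/36 = $36,281. Book value $134,543.
Year 3: $186,588 × 6/36 = $31,098. Book value $103,445.
Year 4: $186,588 × 5/36 = $25,915. Book value $77,530.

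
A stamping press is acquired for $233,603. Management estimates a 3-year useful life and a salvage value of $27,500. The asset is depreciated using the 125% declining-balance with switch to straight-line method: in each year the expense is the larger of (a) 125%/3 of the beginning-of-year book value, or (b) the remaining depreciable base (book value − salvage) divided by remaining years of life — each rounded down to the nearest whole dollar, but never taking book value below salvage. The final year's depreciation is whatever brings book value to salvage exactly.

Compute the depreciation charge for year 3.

$51,991

Depreciable base = $233,603 − $27,500 = $206,103.
Year 1: DB = ⌊$233,603 × 125%/3⌋ = $97,334; SL = ⌊$206,103/3⌋ = $68,701 → take DB $97,334. Book value $136,269.
Year 2: DB = ⌊$136,269 × 125%/3⌋ = $56,778; SL = ⌊$108,769/2⌋ = $54,384 → take DB $56,778. Book value $79,491.
Year 3 (final): $79,491 − $27,500 = $51,991. Book value $27,500.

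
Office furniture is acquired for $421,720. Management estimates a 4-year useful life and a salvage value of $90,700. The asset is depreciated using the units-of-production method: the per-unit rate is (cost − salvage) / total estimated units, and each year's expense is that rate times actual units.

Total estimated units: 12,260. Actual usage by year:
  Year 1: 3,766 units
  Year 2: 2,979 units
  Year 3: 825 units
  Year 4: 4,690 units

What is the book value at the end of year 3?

$217,330

Depreciable base = $421,720 − $90,700 = $331,020.
Rate = $331,020 / 12,260 units = $27 per unit.
Year 1: 3,766 × $27 = $101,682. Book value $320,038.
Year 2: 2,979 × $27 = $80,433. Book value $239,605.
Year 3: 825 × $27 = $22,275. Book value $217,330.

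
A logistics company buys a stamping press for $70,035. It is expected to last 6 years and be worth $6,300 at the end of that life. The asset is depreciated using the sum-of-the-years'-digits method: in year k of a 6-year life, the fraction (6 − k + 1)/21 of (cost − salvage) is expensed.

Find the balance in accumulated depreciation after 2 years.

$33,385

Depreciable base = $70,035 − $6,300 = $63,735.
Sum of the years' digits = 6+5+4+3+2+1 = 21.
Year 1: $63,735 × 6/21 = $18,210. Book value $51,825.
Year 2: $63,735 × 5/21 = $15,175. Book value $36,650.
Accumulated through year 2 = $70,035 − $36,650 = $33,385.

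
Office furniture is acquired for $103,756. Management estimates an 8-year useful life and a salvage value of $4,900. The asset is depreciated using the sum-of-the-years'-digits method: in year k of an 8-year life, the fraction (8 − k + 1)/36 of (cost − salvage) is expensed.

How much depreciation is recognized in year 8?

Depreciable base = $103,756 − $4,900 = $98,856.
Sum of the years' digits = 8+7+6+5+4+3+2+1 = 36.
Year 1: $98,856 × 8/36 = $21,968. Book value $81,788.
Year 2: $98,856 × 7/36 = $19,222. Book value $62,566.
Year 3: $98,856 × 6/36 = $16,476. Book value $46,090.
Year 4: $98,856 × 5/36 = $13,730. Book value $32,360.
Year 5: $98,856 × 4/36 = $10,984. Book value $21,376.
Year 6: $98,856 × 3/36 = $8,238. Book value $13,138.
Year 7: $98,856 × 2/36 = $5,492. Book value $7,646.
Year 8: $98,856 × 1/36 = $2,746. Book value $4,900.

$2,746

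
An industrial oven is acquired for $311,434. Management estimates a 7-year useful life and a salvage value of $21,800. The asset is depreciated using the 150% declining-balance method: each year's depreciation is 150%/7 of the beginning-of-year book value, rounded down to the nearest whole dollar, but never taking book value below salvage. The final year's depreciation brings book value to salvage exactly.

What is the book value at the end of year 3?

$151,065

Depreciable base = $311,434 − $21,800 = $289,634.
Year 1: ⌊$311,434 × 150%/7⌋ = $66,735. Book value $244,699.
Year 2: ⌊$244,699 × 150%/7⌋ = $52,435. Book value $192,264.
Year 3: ⌊$192,264 × 150%/7⌋ = $41,199. Book value $151,065.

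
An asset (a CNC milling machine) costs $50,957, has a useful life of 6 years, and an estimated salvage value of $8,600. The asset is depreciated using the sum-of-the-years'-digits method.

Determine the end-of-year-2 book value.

$28,770

Depreciable base = $50,957 − $8,600 = $42,357.
Sum of the years' digits = 6+5+4+3+2+1 = 21.
Year 1: $42,357 × 6/21 = $12,102. Book value $38,855.
Year 2: $42,357 × 5/21 = $10,085. Book value $28,770.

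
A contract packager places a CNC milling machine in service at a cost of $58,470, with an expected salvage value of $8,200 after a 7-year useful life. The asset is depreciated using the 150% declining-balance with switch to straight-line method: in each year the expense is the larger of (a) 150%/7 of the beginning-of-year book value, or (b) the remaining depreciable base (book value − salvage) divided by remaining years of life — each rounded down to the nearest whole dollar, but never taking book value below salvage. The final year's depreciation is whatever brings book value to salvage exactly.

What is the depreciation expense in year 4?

Depreciable base = $58,470 − $8,200 = $50,270.
Year 1: DB = ⌊$58,470 × 150%/7⌋ = $12,529; SL = ⌊$50,270/7⌋ = $7,181 → take DB $12,529. Book value $45,941.
Year 2: DB = ⌊$45,941 × 150%/7⌋ = $9,844; SL = ⌊$37,741/6⌋ = $6,290 → take DB $9,844. Book value $36,097.
Year 3: DB = ⌊$36,097 × 150%/7⌋ = $7,735; SL = ⌊$27,897/5⌋ = $5,579 → take DB $7,735. Book value $28,362.
Year 4: DB = ⌊$28,362 × 150%/7⌋ = $6,077; SL = ⌊$20,162/4⌋ = $5,040 → take DB $6,077. Book value $22,285.

$6,077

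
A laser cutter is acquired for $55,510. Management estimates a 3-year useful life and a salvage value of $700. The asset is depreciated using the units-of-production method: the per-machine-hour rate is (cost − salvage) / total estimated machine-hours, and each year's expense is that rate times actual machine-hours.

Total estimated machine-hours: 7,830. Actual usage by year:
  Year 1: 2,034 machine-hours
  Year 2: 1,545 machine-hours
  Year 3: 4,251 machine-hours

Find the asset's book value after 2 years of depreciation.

Depreciable base = $55,510 − $700 = $54,810.
Rate = $54,810 / 7,830 machine-hours = $7 per machine-hour.
Year 1: 2,034 × $7 = $14,238. Book value $41,272.
Year 2: 1,545 × $7 = $10,815. Book value $30,457.

$30,457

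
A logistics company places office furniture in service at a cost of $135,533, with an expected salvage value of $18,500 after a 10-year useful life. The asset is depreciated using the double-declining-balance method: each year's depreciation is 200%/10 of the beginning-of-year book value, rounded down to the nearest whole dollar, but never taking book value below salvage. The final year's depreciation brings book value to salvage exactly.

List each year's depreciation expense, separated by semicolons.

Depreciable base = $135,533 − $18,500 = $117,033.
Year 1: ⌊$135,533 × 200%/10⌋ = $27,106. Book value $108,427.
Year 2: ⌊$108,427 × 200%/10⌋ = $21,685. Book value $86,742.
Year 3: ⌊$86,742 × 200%/10⌋ = $17,348. Book value $69,394.
Year 4: ⌊$69,394 × 200%/10⌋ = $13,878. Book value $55,516.
Year 5: ⌊$55,516 × 200%/10⌋ = $11,103. Book value $44,413.
Year 6: ⌊$44,413 × 200%/10⌋ = $8,882. Book value $35,531.
Year 7: ⌊$35,531 × 200%/10⌋ = $7,106. Book value $28,425.
Year 8: ⌊$28,425 × 200%/10⌋ = $5,685. Book value $22,740.
Year 9: ⌊$22,740 × 200%/10⌋ = $4,548, capped at $4,240. Book value $18,500.
Year 10 (final): $18,500 − $18,500 = $0. Book value $18,500.

$27,106; $21,685; $17,348; $13,878; $11,103; $8,882; $7,106; $5,685; $4,240; $0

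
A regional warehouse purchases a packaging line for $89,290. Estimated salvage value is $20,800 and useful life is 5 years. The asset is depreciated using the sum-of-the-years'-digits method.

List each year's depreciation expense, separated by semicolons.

Depreciable base = $89,290 − $20,800 = $68,490.
Sum of the years' digits = 5+4+3+2+1 = 15.
Year 1: $68,490 × 5/15 = $22,830. Book value $66,460.
Year 2: $68,490 × 4/15 = $18,264. Book value $48,196.
Year 3: $68,490 × 3/15 = $13,698. Book value $34,498.
Year 4: $68,490 × 2/15 = $9,132. Book value $25,366.
Year 5: $68,490 × 1/15 = $4,566. Book value $20,800.

$22,830; $18,264; $13,698; $9,132; $4,566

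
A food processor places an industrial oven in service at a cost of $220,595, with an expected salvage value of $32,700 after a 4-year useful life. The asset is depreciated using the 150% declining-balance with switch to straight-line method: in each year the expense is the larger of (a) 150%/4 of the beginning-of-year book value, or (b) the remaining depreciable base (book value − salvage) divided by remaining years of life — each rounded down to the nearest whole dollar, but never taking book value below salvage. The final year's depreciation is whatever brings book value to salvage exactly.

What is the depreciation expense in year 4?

Depreciable base = $220,595 − $32,700 = $187,895.
Year 1: DB = ⌊$220,595 × 150%/4⌋ = $82,723; SL = ⌊$187,895/4⌋ = $46,973 → take DB $82,723. Book value $137,872.
Year 2: DB = ⌊$137,872 × 150%/4⌋ = $51,702; SL = ⌊$105,172/3⌋ = $35,057 → take DB $51,702. Book value $86,170.
Year 3: DB = ⌊$86,170 × 150%/4⌋ = $32,313; SL = ⌊$53,470/2⌋ = $26,735 → take DB $32,313. Book value $53,857.
Year 4 (final): $53,857 − $32,700 = $21,157. Book value $32,700.

$21,157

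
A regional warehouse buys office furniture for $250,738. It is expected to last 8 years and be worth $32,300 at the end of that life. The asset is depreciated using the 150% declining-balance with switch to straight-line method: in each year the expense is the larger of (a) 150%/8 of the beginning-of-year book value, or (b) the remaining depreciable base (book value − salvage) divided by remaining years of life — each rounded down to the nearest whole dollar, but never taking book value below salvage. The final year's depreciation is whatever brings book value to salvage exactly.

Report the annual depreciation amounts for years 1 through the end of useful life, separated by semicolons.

$47,013; $38,198; $31,036; $25,217; $20,488; $18,828; $18,829; $18,829

Depreciable base = $250,738 − $32,300 = $218,438.
Year 1: DB = ⌊$250,738 × 150%/8⌋ = $47,013; SL = ⌊$218,438/8⌋ = $27,304 → take DB $47,013. Book value $203,725.
Year 2: DB = ⌊$203,725 × 150%/8⌋ = $38,198; SL = ⌊$171,425/7⌋ = $24,489 → take DB $38,198. Book value $165,527.
Year 3: DB = ⌊$165,527 × 150%/8⌋ = $31,036; SL = ⌊$133,227/6⌋ = $22,204 → take DB $31,036. Book value $134,491.
Year 4: DB = ⌊$134,491 × 150%/8⌋ = $25,217; SL = ⌊$102,191/5⌋ = $20,438 → take DB $25,217. Book value $109,274.
Year 5: DB = ⌊$109,274 × 150%/8⌋ = $20,488; SL = ⌊$76,974/4⌋ = $19,243 → take DB $20,488. Book value $88,786.
Year 6: DB = ⌊$88,786 × 150%/8⌋ = $16,647; SL = ⌊$56,486/3⌋ = $18,828 → take SL $18,828. Book value $69,958.
Year 7: DB = ⌊$69,958 × 150%/8⌋ = $13,117; SL = ⌊$37,658/2⌋ = $18,829 → take SL $18,829. Book value $51,129.
Year 8 (final): $51,129 − $32,300 = $18,829. Book value $32,300.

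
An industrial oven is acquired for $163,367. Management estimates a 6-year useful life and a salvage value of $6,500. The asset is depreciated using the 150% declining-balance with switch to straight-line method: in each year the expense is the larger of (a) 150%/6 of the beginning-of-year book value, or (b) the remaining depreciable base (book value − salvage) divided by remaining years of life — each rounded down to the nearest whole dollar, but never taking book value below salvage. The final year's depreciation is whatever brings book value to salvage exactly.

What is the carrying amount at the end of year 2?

Depreciable base = $163,367 − $6,500 = $156,867.
Year 1: DB = ⌊$163,367 × 150%/6⌋ = $40,841; SL = ⌊$156,867/6⌋ = $26,144 → take DB $40,841. Book value $122,526.
Year 2: DB = ⌊$122,526 × 150%/6⌋ = $30,631; SL = ⌊$116,026/5⌋ = $23,205 → take DB $30,631. Book value $91,895.

$91,895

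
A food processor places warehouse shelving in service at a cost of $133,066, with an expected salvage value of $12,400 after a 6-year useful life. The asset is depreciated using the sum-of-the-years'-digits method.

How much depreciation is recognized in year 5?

$11,492

Depreciable base = $133,066 − $12,400 = $120,666.
Sum of the years' digits = 6+5+4+3+2+1 = 21.
Year 1: $120,666 × 6/21 = $34,476. Book value $98,590.
Year 2: $120,666 × 5/21 = $28,730. Book value $69,860.
Year 3: $120,666 × 4/21 = $22,984. Book value $46,876.
Year 4: $120,666 × 3/21 = $17,238. Book value $29,638.
Year 5: $120,666 × 2/21 = $11,492. Book value $18,146.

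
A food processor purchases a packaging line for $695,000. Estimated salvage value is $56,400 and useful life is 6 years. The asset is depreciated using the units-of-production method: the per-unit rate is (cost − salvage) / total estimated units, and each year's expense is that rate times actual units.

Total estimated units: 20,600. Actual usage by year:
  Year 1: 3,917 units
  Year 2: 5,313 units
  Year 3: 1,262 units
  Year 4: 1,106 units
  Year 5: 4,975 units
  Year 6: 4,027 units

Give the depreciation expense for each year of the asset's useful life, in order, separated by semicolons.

$121,427; $164,703; $39,122; $34,286; $154,225; $124,837

Depreciable base = $695,000 − $56,400 = $638,600.
Rate = $638,600 / 20,600 units = $31 per unit.
Year 1: 3,917 × $31 = $121,427. Book value $573,573.
Year 2: 5,313 × $31 = $164,703. Book value $408,870.
Year 3: 1,262 × $31 = $39,122. Book value $369,748.
Year 4: 1,106 × $31 = $34,286. Book value $335,462.
Year 5: 4,975 × $31 = $154,225. Book value $181,237.
Year 6: 4,027 × $31 = $124,837. Book value $56,400.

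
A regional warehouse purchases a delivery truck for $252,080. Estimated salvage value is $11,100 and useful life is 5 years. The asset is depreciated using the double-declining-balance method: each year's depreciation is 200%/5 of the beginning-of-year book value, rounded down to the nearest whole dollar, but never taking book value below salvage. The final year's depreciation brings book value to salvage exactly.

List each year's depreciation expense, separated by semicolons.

$100,832; $60,499; $36,299; $21,780; $21,570

Depreciable base = $252,080 − $11,100 = $240,980.
Year 1: ⌊$252,080 × 200%/5⌋ = $100,832. Book value $151,248.
Year 2: ⌊$151,248 × 200%/5⌋ = $60,499. Book value $90,749.
Year 3: ⌊$90,749 × 200%/5⌋ = $36,299. Book value $54,450.
Year 4: ⌊$54,450 × 200%/5⌋ = $21,780. Book value $32,670.
Year 5 (final): $32,670 − $11,100 = $21,570. Book value $11,100.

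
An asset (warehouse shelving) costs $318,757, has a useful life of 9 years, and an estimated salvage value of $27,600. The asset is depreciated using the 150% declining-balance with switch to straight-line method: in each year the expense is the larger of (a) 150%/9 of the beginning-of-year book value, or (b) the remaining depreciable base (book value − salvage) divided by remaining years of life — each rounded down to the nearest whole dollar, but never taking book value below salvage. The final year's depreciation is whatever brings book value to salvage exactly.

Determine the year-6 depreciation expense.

Depreciable base = $318,757 − $27,600 = $291,157.
Year 1: DB = ⌊$318,757 × 150%/9⌋ = $53,126; SL = ⌊$291,157/9⌋ = $32,350 → take DB $53,126. Book value $265,631.
Year 2: DB = ⌊$265,631 × 150%/9⌋ = $44,271; SL = ⌊$238,031/8⌋ = $29,753 → take DB $44,271. Book value $221,360.
Year 3: DB = ⌊$221,360 × 150%/9⌋ = $36,893; SL = ⌊$193,760/7⌋ = $27,680 → take DB $36,893. Book value $184,467.
Year 4: DB = ⌊$184,467 × 150%/9⌋ = $30,744; SL = ⌊$156,867/6⌋ = $26,144 → take DB $30,744. Book value $153,723.
Year 5: DB = ⌊$153,723 × 150%/9⌋ = $25,620; SL = ⌊$126,123/5⌋ = $25,224 → take DB $25,620. Book value $128,103.
Year 6: DB = ⌊$128,103 × 150%/9⌋ = $21,350; SL = ⌊$100,503/4⌋ = $25,125 → take SL $25,125. Book value $102,978.

$25,125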